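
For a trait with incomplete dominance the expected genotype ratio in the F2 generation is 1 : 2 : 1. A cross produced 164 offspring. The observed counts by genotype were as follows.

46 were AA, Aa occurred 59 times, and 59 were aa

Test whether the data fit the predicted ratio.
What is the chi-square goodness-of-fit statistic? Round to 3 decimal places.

Ratio total = 4. Expected counts: 164×1/4 = 41, 164×2/4 = 82, 164×1/4 = 41.
cat         O        E   (O−E)²/E
AA         46       41     0.6098
Aa         59       82     6.4512
aa         59       41     7.9024
Sum = 14.963

14.963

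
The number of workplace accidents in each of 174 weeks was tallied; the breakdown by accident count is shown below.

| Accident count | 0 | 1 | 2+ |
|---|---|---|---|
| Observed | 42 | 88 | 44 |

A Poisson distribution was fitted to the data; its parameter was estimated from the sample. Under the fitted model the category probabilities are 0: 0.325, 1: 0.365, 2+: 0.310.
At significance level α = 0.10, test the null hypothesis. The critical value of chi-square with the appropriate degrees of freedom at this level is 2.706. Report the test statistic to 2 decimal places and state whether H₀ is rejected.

Expected counts E_i = n·p_i: 174×0.325 = 56.55, 174×0.365 = 63.51, 174×0.310 = 53.94.
0: (42 − 56.55)²/56.55 = 211.7025/56.55 = 3.744
1: (88 − 63.51)²/63.51 = 599.7601/63.51 = 9.444
2+: (44 − 53.94)²/53.94 = 98.8036/53.94 = 1.832
Sum = 15.02
df = 1. Since 15.02 > 2.706, we reject H₀.

15.02; reject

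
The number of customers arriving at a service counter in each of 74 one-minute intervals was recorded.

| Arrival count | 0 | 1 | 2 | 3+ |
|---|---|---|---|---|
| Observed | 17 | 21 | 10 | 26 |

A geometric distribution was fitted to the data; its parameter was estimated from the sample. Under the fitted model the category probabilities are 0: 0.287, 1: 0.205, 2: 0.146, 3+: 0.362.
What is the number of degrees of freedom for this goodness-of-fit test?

There are k = 4 categories and 1 parameter estimated from the data, so df = 4 − 1 − 1 = 2.

2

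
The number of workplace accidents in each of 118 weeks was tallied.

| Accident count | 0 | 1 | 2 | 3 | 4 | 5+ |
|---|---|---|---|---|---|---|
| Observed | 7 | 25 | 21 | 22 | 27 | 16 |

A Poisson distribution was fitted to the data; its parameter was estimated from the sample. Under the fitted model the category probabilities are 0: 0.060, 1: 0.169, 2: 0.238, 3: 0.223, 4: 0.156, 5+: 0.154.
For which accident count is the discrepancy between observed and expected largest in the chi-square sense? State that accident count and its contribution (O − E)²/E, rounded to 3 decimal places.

4, 4.010

Expected counts E_i = n·p_i: 118×0.060 = 7.08, 118×0.169 = 19.942, 118×0.238 = 28.084, 118×0.223 = 26.314, 118×0.156 = 18.408, 118×0.154 = 18.172.
χ² = (7−7.08)²/7.08 + (25−19.942)²/19.942 + (21−28.084)²/28.084 + (22−26.314)²/26.314 + (27−18.408)²/18.408 + (16−18.172)²/18.172
   = 0.0009 + 1.2829 + 1.7869 + 0.7073 + 4.0103 + 0.2596
The largest term is for 4: 4.010.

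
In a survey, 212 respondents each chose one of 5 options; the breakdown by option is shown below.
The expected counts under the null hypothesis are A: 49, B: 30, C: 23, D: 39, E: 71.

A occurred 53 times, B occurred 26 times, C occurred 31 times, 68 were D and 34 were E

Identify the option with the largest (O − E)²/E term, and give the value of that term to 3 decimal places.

χ² = (53−49)²/49 + (26−30)²/30 + (31−23)²/23 + (68−39)²/39 + (34−71)²/71
   = 0.3265 + 0.5333 + 2.7826 + 21.5641 + 19.2817
The largest term is for D: 21.564.

D, 21.564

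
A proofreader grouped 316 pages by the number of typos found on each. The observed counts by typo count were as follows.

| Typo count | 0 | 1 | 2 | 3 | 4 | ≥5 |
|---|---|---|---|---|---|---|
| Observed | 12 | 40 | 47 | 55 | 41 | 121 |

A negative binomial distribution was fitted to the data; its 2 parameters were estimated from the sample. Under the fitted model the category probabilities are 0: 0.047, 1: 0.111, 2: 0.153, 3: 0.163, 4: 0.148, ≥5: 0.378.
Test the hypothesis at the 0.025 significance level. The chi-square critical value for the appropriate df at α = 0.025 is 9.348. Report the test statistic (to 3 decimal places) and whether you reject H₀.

2.245; do not reject

Expected counts E_i = n·p_i: 316×0.047 = 14.852, 316×0.111 = 35.076, 316×0.153 = 48.348, 316×0.163 = 51.508, 316×0.148 = 46.768, 316×0.378 = 119.448.
0: (12 − 14.852)²/14.852 = 8.133904/14.852 = 0.5477
1: (40 − 35.076)²/35.076 = 24.245776/35.076 = 0.6912
2: (47 − 48.348)²/48.348 = 1.817104/48.348 = 0.0376
3: (55 − 51.508)²/51.508 = 12.194064/51.508 = 0.2367
4: (41 − 46.768)²/46.768 = 33.269824/46.768 = 0.7114
≥5: (121 − 119.448)²/119.448 = 2.408704/119.448 = 0.0202
Sum = 2.245
df = 3. Since 2.245 < 9.348, we do not reject H₀.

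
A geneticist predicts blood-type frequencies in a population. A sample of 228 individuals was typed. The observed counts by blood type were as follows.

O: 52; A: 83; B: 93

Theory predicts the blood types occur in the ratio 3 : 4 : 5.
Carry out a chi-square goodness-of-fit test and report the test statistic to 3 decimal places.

Ratio total = 12. Expected counts: 228×3/12 = 57, 228×4/12 = 76, 228×5/12 = 95.
cat         O        E   (O−E)²/E
O          52       57     0.4386
A          83       76     0.6447
B          93       95     0.0421
Sum = 1.125

1.125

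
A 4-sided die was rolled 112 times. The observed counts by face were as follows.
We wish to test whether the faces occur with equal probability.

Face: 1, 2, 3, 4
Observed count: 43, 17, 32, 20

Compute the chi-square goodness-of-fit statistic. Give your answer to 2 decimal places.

Expected count for each of the 4 categories: 112/4 = 28.
χ² = (43−28)²/28 + (17−28)²/28 + (32−28)²/28 + (20−28)²/28
   = 8.036 + 4.321 + 0.571 + 2.286
Sum = 15.21

15.21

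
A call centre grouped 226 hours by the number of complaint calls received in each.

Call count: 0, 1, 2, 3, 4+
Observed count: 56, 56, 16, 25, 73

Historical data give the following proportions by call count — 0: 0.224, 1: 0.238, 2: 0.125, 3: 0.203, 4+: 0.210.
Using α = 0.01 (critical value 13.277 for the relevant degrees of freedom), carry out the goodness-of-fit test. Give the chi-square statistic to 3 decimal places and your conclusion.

29.219; reject

Expected counts E_i = n·p_i: 226×0.224 = 50.624, 226×0.238 = 53.788, 226×0.125 = 28.25, 226×0.203 = 45.878, 226×0.210 = 47.46.
0: (56 − 50.624)²/50.624 = 28.901376/50.624 = 0.5709
1: (56 − 53.788)²/53.788 = 4.892944/53.788 = 0.0910
2: (16 − 28.25)²/28.25 = 150.0625/28.25 = 5.3119
3: (25 − 45.878)²/45.878 = 435.890884/45.878 = 9.5011
4+: (73 − 47.46)²/47.46 = 652.2916/47.46 = 13.7440
Sum = 29.219
df = 4. Since 29.219 > 13.277, we reject H₀.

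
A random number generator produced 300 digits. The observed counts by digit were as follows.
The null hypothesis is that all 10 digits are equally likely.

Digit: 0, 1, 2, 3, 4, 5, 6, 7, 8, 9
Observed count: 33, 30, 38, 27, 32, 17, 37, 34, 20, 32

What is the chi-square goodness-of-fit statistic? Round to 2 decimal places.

Expected count for each of the 10 categories: 300/10 = 30.
0: (33 − 30)²/30 = 9/30 = 0.300
1: (30 − 30)²/30 = 0/30 = 0.000
2: (38 − 30)²/30 = 64/30 = 2.133
3: (27 − 30)²/30 = 9/30 = 0.300
4: (32 − 30)²/30 = 4/30 = 0.133
5: (17 − 30)²/30 = 169/30 = 5.633
6: (37 − 30)²/30 = 49/30 = 1.633
7: (34 − 30)²/30 = 16/30 = 0.533
8: (20 − 30)²/30 = 100/30 = 3.333
9: (32 − 30)²/30 = 4/30 = 0.133
Sum = 14.13

14.13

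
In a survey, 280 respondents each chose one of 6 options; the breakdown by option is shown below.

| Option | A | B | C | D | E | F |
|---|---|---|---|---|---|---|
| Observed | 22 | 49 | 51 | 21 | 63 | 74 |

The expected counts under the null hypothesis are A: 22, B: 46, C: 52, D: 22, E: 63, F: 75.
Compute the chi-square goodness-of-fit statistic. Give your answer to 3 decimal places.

χ² = (22−22)²/22 + (49−46)²/46 + (51−52)²/52 + (21−22)²/22 + (63−63)²/63 + (74−75)²/75
   = 0.0000 + 0.1957 + 0.0192 + 0.0455 + 0.0000 + 0.0133
Sum = 0.274

0.274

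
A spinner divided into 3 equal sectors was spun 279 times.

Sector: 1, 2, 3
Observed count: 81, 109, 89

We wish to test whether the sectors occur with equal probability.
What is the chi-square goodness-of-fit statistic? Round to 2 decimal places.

4.47

Under H₀ each category has probability 1/3, so each expected count is 279/3 = 93.
χ² = (81−93)²/93 + (109−93)²/93 + (89−93)²/93
   = 1.548 + 2.753 + 0.172
Sum = 4.47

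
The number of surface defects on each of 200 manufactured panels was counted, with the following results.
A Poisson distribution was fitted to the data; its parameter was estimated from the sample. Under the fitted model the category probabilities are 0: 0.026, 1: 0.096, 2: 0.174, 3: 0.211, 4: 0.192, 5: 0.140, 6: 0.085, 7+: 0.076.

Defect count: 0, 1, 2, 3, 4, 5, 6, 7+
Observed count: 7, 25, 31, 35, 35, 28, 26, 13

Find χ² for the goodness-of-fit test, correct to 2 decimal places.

9.40

Expected counts E_i = n·p_i: 200×0.026 = 5.2, 200×0.096 = 19.2, 200×0.174 = 34.8, 200×0.211 = 42.2, 200×0.192 = 38.4, 200×0.140 = 28, 200×0.085 = 17, 200×0.076 = 15.2.
χ² = (7−5.2)²/5.2 + (25−19.2)²/19.2 + (31−34.8)²/34.8 + (35−42.2)²/42.2 + (35−38.4)²/38.4 + (28−28)²/28 + (26−17)²/17 + (13−15.2)²/15.2
   = 0.623 + 1.752 + 0.415 + 1.228 + 0.301 + 0.000 + 4.765 + 0.318
Sum = 9.40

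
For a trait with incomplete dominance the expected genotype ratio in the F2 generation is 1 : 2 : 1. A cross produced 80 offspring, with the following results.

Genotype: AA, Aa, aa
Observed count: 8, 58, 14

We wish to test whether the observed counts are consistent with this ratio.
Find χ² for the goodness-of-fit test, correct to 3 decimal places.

Ratio total = 4. Expected counts: 80×1/4 = 20, 80×2/4 = 40, 80×1/4 = 20.
χ² = (8−20)²/20 + (58−40)²/40 + (14−20)²/20
   = 7.2000 + 8.1000 + 1.8000
Sum = 17.100

17.100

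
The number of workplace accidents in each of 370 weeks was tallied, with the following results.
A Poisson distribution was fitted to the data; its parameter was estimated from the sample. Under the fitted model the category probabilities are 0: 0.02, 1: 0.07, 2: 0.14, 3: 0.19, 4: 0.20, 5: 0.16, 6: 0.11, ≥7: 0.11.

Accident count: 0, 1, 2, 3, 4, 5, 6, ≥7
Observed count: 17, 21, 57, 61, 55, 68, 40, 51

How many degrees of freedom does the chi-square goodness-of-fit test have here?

6

There are k = 8 categories and 1 parameter estimated from the data, so df = 8 − 1 − 1 = 6.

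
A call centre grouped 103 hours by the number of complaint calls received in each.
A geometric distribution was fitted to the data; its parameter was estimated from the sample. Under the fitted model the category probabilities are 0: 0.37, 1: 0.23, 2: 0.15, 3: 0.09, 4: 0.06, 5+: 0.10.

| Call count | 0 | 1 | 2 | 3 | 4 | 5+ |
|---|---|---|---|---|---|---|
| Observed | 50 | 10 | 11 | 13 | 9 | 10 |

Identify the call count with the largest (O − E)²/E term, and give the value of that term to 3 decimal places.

Expected counts E_i = n·p_i: 103×0.37 = 38.11, 103×0.23 = 23.69, 103×0.15 = 15.45, 103×0.09 = 9.27, 103×0.06 = 6.18, 103×0.10 = 10.3.
cat         O        E   (O−E)²/E
0          50    38.11     3.7096
1          10    23.69     7.9112
2          11    15.45     1.2817
3          13     9.27     1.5009
4           9     6.18     1.2868
5+         10     10.3     0.0087
The largest term is for 1: 7.911.

1, 7.911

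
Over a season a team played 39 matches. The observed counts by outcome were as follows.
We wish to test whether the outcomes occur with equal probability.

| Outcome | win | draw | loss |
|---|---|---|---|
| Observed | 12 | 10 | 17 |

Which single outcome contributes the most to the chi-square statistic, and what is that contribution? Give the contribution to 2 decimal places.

Expected count for each of the 3 categories: 39/3 = 13.
χ² = (12−13)²/13 + (10−13)²/13 + (17−13)²/13
   = 0.077 + 0.692 + 1.231
The largest term is for loss: 1.23.

loss, 1.23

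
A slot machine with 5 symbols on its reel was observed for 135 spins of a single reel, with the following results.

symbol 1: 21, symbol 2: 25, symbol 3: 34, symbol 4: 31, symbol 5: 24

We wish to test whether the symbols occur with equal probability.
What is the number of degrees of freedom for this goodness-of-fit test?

4

There are k = 5 categories and no parameters were estimated from the data, so df = 5 − 1 = 4.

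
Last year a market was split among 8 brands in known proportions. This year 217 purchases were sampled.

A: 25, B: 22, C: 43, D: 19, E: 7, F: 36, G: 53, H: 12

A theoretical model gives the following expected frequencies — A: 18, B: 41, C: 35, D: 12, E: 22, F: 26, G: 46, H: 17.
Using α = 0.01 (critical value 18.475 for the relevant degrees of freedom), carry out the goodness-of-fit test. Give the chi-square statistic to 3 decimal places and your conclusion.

A: (25 − 18)²/18 = 49/18 = 2.7222
B: (22 − 41)²/41 = 361/41 = 8.8049
C: (43 − 35)²/35 = 64/35 = 1.8286
D: (19 − 12)²/12 = 49/12 = 4.0833
E: (7 − 22)²/22 = 225/22 = 10.2273
F: (36 − 26)²/26 = 100/26 = 3.8462
G: (53 − 46)²/46 = 49/46 = 1.0652
H: (12 − 17)²/17 = 25/17 = 1.4706
Sum = 34.048
df = 7. Since 34.048 > 18.475, we reject H₀.

34.048; reject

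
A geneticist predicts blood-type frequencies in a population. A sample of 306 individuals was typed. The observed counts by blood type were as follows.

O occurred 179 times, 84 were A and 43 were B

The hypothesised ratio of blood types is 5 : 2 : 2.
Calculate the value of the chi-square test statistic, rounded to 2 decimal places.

13.43

Ratio total = 9. Expected counts: 306×5/9 = 170, 306×2/9 = 68, 306×2/9 = 68.
O: (179 − 170)²/170 = 81/170 = 0.476
A: (84 − 68)²/68 = 256/68 = 3.765
B: (43 − 68)²/68 = 625/68 = 9.191
Sum = 13.43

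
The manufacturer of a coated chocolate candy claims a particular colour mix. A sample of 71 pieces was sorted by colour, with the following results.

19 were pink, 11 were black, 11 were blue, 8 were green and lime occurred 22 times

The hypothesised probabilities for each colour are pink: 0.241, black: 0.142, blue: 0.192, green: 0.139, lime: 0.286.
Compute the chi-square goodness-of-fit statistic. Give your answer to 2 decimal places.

1.30

Expected counts E_i = n·p_i: 71×0.241 = 17.111, 71×0.142 = 10.082, 71×0.192 = 13.632, 71×0.139 = 9.869, 71×0.286 = 20.306.
pink: (19 − 17.111)²/17.111 = 3.568321/17.111 = 0.209
black: (11 − 10.082)²/10.082 = 0.842724/10.082 = 0.084
blue: (11 − 13.632)²/13.632 = 6.927424/13.632 = 0.508
green: (8 − 9.869)²/9.869 = 3.493161/9.869 = 0.354
lime: (22 − 20.306)²/20.306 = 2.869636/20.306 = 0.141
Sum = 1.30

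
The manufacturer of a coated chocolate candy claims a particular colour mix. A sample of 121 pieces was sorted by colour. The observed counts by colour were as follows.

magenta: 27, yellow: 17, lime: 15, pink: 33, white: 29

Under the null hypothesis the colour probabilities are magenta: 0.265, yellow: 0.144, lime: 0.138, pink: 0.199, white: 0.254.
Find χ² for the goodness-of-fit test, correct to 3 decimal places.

Expected counts E_i = n·p_i: 121×0.265 = 32.065, 121×0.144 = 17.424, 121×0.138 = 16.698, 121×0.199 = 24.079, 121×0.254 = 30.734.
χ² = (27−32.065)²/32.065 + (17−17.424)²/17.424 + (15−16.698)²/16.698 + (33−24.079)²/24.079 + (29−30.734)²/30.734
   = 0.8001 + 0.0103 + 0.1727 + 3.3051 + 0.0978
Sum = 4.386

4.386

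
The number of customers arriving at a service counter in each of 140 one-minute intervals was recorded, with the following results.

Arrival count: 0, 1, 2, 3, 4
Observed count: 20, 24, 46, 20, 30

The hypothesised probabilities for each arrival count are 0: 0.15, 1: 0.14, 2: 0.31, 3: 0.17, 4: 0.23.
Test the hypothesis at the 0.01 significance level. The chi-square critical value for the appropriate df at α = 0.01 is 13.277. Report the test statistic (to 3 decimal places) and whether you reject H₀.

Expected counts E_i = n·p_i: 140×0.15 = 21, 140×0.14 = 19.6, 140×0.31 = 43.4, 140×0.17 = 23.8, 140×0.23 = 32.2.
χ² = (20−21)²/21 + (24−19.6)²/19.6 + (46−43.4)²/43.4 + (20−23.8)²/23.8 + (30−32.2)²/32.2
   = 0.0476 + 0.9878 + 0.1558 + 0.6067 + 0.1503
Sum = 1.948
df = 4. Since 1.948 < 13.277, we do not reject H₀.

1.948; do not reject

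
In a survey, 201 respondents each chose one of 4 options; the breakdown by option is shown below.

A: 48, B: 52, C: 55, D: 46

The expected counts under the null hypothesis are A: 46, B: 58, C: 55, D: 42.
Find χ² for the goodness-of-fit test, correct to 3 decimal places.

1.089

cat         O        E   (O−E)²/E
A          48       46     0.0870
B          52       58     0.6207
C          55       55     0.0000
D          46       42     0.3810
Sum = 1.089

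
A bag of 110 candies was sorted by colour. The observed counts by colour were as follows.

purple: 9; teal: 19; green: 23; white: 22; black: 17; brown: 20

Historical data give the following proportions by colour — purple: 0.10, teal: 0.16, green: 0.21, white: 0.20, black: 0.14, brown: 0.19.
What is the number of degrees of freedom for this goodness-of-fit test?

There are k = 6 categories and no parameters were estimated from the data, so df = 6 − 1 = 5.

5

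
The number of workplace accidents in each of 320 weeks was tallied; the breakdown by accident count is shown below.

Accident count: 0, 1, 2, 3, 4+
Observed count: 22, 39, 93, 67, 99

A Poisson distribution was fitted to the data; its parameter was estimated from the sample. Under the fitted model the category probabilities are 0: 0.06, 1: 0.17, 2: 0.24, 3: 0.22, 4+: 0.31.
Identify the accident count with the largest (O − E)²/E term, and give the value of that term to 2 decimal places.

Expected counts E_i = n·p_i: 320×0.06 = 19.2, 320×0.17 = 54.4, 320×0.24 = 76.8, 320×0.22 = 70.4, 320×0.31 = 99.2.
0: (22 − 19.2)²/19.2 = 7.84/19.2 = 0.408
1: (39 − 54.4)²/54.4 = 237.16/54.4 = 4.360
2: (93 − 76.8)²/76.8 = 262.44/76.8 = 3.417
3: (67 − 70.4)²/70.4 = 11.56/70.4 = 0.164
4+: (99 − 99.2)²/99.2 = 0.04/99.2 = 0.000
The largest term is for 1: 4.36.

1, 4.36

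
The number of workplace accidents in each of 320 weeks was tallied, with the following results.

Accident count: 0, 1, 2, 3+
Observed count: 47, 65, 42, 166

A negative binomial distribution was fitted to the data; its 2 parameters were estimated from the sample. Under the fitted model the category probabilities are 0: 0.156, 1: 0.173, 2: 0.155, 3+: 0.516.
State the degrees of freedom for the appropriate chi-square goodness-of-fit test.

There are k = 4 categories and 2 parameters estimated from the data, so df = 4 − 1 − 2 = 1.

1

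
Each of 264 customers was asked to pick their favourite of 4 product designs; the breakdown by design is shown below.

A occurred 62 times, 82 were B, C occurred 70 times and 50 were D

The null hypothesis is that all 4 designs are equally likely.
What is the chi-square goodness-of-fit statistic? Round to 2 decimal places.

Expected count for each of the 4 categories: 264/4 = 66.
χ² = (62−66)²/66 + (82−66)²/66 + (70−66)²/66 + (50−66)²/66
   = 0.242 + 3.879 + 0.242 + 3.879
Sum = 8.24

8.24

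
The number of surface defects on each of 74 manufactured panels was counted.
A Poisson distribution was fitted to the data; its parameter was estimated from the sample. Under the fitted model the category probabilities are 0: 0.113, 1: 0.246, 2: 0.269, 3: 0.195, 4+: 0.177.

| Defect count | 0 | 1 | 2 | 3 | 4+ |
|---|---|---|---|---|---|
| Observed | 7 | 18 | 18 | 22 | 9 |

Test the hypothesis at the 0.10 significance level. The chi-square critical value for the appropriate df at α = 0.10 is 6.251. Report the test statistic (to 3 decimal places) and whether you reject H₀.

5.660; do not reject

Expected counts E_i = n·p_i: 74×0.113 = 8.362, 74×0.246 = 18.204, 74×0.269 = 19.906, 74×0.195 = 14.43, 74×0.177 = 13.098.
0: (7 − 8.362)²/8.362 = 1.855044/8.362 = 0.2218
1: (18 − 18.204)²/18.204 = 0.041616/18.204 = 0.0023
2: (18 − 19.906)²/19.906 = 3.632836/19.906 = 0.1825
3: (22 − 14.43)²/14.43 = 57.3049/14.43 = 3.9712
4+: (9 − 13.098)²/13.098 = 16.793604/13.098 = 1.2822
Sum = 5.660
df = 3. Since 5.660 < 6.251, we do not reject H₀.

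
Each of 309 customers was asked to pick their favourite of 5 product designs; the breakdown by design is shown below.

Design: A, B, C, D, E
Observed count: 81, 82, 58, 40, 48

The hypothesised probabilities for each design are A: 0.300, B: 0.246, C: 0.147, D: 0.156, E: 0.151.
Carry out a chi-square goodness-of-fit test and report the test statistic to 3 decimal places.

Expected counts E_i = n·p_i: 309×0.300 = 92.7, 309×0.246 = 76.014, 309×0.147 = 45.423, 309×0.156 = 48.204, 309×0.151 = 46.659.
χ² = (81−92.7)²/92.7 + (82−76.014)²/76.014 + (58−45.423)²/45.423 + (40−48.204)²/48.204 + (48−46.659)²/46.659
   = 1.4767 + 0.4714 + 3.4824 + 1.3963 + 0.0385
Sum = 6.865

6.865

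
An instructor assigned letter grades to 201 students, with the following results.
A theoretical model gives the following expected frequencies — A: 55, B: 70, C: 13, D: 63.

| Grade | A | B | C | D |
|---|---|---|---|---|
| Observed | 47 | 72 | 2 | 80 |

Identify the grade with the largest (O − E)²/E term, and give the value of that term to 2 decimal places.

cat         O        E   (O−E)²/E
A          47       55      1.164
B          72       70      0.057
C           2       13      9.308
D          80       63      4.587
The largest term is for C: 9.31.

C, 9.31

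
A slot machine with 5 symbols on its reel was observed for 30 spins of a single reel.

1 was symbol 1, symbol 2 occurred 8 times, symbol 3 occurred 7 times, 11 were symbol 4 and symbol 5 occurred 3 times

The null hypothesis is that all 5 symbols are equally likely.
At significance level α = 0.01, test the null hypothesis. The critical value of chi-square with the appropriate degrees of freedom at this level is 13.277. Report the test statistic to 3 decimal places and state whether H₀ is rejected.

10.667; do not reject

Under H₀ each category has probability 1/5, so each expected count is 30/5 = 6.
cat           O        E   (O−E)²/E
symbol 1      1        6     4.1667
symbol 2      8        6     0.6667
symbol 3      7        6     0.1667
symbol 4     11        6     4.1667
symbol 5      3        6     1.5000
Sum = 10.667
df = 4. Since 10.667 < 13.277, we do not reject H₀.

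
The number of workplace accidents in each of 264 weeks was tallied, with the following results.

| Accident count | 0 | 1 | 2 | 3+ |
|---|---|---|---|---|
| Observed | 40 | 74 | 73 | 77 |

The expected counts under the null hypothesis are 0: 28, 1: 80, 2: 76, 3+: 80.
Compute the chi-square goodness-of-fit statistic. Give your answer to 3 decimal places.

5.824

cat         O        E   (O−E)²/E
0          40       28     5.1429
1          74       80     0.4500
2          73       76     0.1184
3+         77       80     0.1125
Sum = 5.824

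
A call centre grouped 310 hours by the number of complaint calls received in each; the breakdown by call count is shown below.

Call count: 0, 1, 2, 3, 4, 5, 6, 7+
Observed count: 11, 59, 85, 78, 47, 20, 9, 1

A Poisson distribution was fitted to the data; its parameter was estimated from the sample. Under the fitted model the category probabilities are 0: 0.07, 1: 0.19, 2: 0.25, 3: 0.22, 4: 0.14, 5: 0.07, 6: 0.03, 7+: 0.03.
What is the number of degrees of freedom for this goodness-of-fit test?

6

There are k = 8 categories and 1 parameter estimated from the data, so df = 8 − 1 − 1 = 6.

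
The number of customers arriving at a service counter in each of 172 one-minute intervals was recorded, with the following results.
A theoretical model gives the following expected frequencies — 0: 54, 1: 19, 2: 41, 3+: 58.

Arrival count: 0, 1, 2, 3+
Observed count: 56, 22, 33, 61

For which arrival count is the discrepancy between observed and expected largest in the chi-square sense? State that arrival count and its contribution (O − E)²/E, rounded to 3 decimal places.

2, 1.561

cat         O        E   (O−E)²/E
0          56       54     0.0741
1          22       19     0.4737
2          33       41     1.5610
3+         61       58     0.1552
The largest term is for 2: 1.561.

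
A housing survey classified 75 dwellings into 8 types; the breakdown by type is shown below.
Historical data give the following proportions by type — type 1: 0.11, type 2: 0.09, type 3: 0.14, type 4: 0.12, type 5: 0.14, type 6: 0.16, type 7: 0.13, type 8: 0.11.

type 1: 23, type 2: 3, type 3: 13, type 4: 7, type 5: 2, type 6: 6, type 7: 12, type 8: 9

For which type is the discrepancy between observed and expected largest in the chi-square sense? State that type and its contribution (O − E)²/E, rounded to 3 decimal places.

Expected counts E_i = n·p_i: 75×0.11 = 8.25, 75×0.09 = 6.75, 75×0.14 = 10.5, 75×0.12 = 9, 75×0.14 = 10.5, 75×0.16 = 12, 75×0.13 = 9.75, 75×0.11 = 8.25.
type 1: (23 − 8.25)²/8.25 = 217.5625/8.25 = 26.3712
type 2: (3 − 6.75)²/6.75 = 14.0625/6.75 = 2.0833
type 3: (13 − 10.5)²/10.5 = 6.25/10.5 = 0.5952
type 4: (7 − 9)²/9 = 4/9 = 0.4444
type 5: (2 − 10.5)²/10.5 = 72.25/10.5 = 6.8810
type 6: (6 − 12)²/12 = 36/12 = 3.0000
type 7: (12 − 9.75)²/9.75 = 5.0625/9.75 = 0.5192
type 8: (9 − 8.25)²/8.25 = 0.5625/8.25 = 0.0682
The largest term is for type 1: 26.371.

type 1, 26.371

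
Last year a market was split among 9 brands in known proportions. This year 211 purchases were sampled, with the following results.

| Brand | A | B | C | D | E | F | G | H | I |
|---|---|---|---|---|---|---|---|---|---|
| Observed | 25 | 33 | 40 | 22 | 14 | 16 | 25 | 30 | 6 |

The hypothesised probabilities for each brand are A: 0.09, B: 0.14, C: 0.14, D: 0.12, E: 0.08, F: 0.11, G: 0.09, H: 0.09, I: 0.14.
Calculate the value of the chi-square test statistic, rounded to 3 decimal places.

Expected counts E_i = n·p_i: 211×0.09 = 18.99, 211×0.14 = 29.54, 211×0.14 = 29.54, 211×0.12 = 25.32, 211×0.08 = 16.88, 211×0.11 = 23.21, 211×0.09 = 18.99, 211×0.09 = 18.99, 211×0.14 = 29.54.
χ² = (25−18.99)²/18.99 + (33−29.54)²/29.54 + (40−29.54)²/29.54 + (22−25.32)²/25.32 + (14−16.88)²/16.88 + (16−23.21)²/23.21 + (25−18.99)²/18.99 + (30−18.99)²/18.99 + (6−29.54)²/29.54
   = 1.9021 + 0.4053 + 3.7038 + 0.4353 + 0.4914 + 2.2397 + 1.9021 + 6.3834 + 18.7587
Sum = 36.222

36.222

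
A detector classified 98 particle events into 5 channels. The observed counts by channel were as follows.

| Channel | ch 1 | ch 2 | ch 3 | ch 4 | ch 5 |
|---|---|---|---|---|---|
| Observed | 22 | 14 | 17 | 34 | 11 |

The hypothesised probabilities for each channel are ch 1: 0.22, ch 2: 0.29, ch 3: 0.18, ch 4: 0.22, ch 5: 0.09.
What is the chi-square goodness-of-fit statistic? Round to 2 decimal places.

Expected counts E_i = n·p_i: 98×0.22 = 21.56, 98×0.29 = 28.42, 98×0.18 = 17.64, 98×0.22 = 21.56, 98×0.09 = 8.82.
ch 1: (22 − 21.56)²/21.56 = 0.1936/21.56 = 0.009
ch 2: (14 − 28.42)²/28.42 = 207.9364/28.42 = 7.317
ch 3: (17 − 17.64)²/17.64 = 0.4096/17.64 = 0.023
ch 4: (34 − 21.56)²/21.56 = 154.7536/21.56 = 7.178
ch 5: (11 − 8.82)²/8.82 = 4.7524/8.82 = 0.539
Sum = 15.07

15.07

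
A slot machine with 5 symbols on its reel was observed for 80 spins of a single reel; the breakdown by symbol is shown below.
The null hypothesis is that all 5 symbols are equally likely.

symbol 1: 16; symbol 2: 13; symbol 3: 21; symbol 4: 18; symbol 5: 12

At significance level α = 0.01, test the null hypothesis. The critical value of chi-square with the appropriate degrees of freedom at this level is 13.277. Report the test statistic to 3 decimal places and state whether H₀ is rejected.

Under H₀ each category has probability 1/5, so each expected count is 80/5 = 16.
cat           O        E   (O−E)²/E
symbol 1     16       16     0.0000
symbol 2     13       16     0.5625
symbol 3     21       16     1.5625
symbol 4     18       16     0.2500
symbol 5     12       16     1.0000
Sum = 3.375
df = 4. Since 3.375 < 13.277, we do not reject H₀.

3.375; do not reject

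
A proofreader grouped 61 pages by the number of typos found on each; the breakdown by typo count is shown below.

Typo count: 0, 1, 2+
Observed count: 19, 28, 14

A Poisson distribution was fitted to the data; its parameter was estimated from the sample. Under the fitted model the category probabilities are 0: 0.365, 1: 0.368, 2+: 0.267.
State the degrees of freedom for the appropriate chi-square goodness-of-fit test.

There are k = 3 categories and 1 parameter estimated from the data, so df = 3 − 1 − 1 = 1.

1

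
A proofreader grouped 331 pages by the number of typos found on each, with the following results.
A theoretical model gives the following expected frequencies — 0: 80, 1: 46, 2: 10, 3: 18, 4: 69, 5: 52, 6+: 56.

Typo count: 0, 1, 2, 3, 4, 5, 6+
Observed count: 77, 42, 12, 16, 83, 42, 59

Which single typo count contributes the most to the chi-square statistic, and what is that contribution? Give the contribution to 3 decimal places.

4, 2.841

cat         O        E   (O−E)²/E
0          77       80     0.1125
1          42       46     0.3478
2          12       10     0.4000
3          16       18     0.2222
4          83       69     2.8406
5          42       52     1.9231
6+         59       56     0.1607
The largest term is for 4: 2.841.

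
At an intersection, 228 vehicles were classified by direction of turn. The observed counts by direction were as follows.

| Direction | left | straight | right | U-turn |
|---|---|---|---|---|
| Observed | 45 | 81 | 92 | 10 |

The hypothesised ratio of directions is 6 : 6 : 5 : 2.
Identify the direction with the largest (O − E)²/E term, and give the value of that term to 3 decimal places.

right, 17.067

Ratio total = 19. Expected counts: 228×6/19 = 72, 228×6/19 = 72, 228×5/19 = 60, 228×2/19 = 24.
left: (45 − 72)²/72 = 729/72 = 10.1250
straight: (81 − 72)²/72 = 81/72 = 1.1250
right: (92 − 60)²/60 = 1024/60 = 17.0667
U-turn: (10 − 24)²/24 = 196/24 = 8.1667
The largest term is for right: 17.067.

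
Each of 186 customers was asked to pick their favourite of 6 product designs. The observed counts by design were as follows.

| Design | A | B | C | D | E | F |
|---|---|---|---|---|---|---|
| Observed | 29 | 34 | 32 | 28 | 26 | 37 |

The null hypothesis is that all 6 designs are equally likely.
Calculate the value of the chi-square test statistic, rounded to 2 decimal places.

2.71

Expected count for each of the 6 categories: 186/6 = 31.
A: (29 − 31)²/31 = 4/31 = 0.129
B: (34 − 31)²/31 = 9/31 = 0.290
C: (32 − 31)²/31 = 1/31 = 0.032
D: (28 − 31)²/31 = 9/31 = 0.290
E: (26 − 31)²/31 = 25/31 = 0.806
F: (37 − 31)²/31 = 36/31 = 1.161
Sum = 2.71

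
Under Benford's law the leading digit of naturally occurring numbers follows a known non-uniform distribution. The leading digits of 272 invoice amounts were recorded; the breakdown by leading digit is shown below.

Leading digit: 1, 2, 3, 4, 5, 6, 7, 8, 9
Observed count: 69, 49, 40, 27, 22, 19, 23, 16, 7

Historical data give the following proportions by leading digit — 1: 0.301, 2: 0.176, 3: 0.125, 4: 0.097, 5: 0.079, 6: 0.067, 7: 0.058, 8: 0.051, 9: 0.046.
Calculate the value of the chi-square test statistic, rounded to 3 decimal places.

9.231

Expected counts E_i = n·p_i: 272×0.301 = 81.872, 272×0.176 = 47.872, 272×0.125 = 34, 272×0.097 = 26.384, 272×0.079 = 21.488, 272×0.067 = 18.224, 272×0.058 = 15.776, 272×0.051 = 13.872, 272×0.046 = 12.512.
χ² = (69−81.872)²/81.872 + (49−47.872)²/47.872 + (40−34)²/34 + (27−26.384)²/26.384 + (22−21.488)²/21.488 + (19−18.224)²/18.224 + (23−15.776)²/15.776 + (16−13.872)²/13.872 + (7−12.512)²/12.512
   = 2.0237 + 0.0266 + 1.0588 + 0.0144 + 0.0122 + 0.0330 + 3.3079 + 0.3264 + 2.4282
Sum = 9.231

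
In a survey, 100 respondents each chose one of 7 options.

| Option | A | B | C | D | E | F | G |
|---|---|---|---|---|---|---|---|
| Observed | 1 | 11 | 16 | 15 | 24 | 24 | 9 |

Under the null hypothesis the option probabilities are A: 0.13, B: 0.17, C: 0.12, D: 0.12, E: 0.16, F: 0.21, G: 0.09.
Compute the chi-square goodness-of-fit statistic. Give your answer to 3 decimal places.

Expected counts E_i = n·p_i: 100×0.13 = 13, 100×0.17 = 17, 100×0.12 = 12, 100×0.12 = 12, 100×0.16 = 16, 100×0.21 = 21, 100×0.09 = 9.
A: (1 − 13)²/13 = 144/13 = 11.0769
B: (11 − 17)²/17 = 36/17 = 2.1176
C: (16 − 12)²/12 = 16/12 = 1.3333
D: (15 − 12)²/12 = 9/12 = 0.7500
E: (24 − 16)²/16 = 64/16 = 4.0000
F: (24 − 21)²/21 = 9/21 = 0.4286
G: (9 − 9)²/9 = 0/9 = 0.0000
Sum = 19.706

19.706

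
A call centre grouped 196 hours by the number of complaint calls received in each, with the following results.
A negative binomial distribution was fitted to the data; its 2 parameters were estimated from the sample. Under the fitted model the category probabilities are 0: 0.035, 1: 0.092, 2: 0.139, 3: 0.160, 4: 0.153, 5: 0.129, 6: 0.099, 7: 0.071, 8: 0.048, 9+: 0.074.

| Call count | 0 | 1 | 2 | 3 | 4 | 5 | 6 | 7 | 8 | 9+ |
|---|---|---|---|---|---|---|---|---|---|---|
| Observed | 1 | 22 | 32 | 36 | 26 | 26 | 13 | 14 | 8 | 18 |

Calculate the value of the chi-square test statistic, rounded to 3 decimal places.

11.114

Expected counts E_i = n·p_i: 196×0.035 = 6.86, 196×0.092 = 18.032, 196×0.139 = 27.244, 196×0.160 = 31.36, 196×0.153 = 29.988, 196×0.129 = 25.284, 196×0.099 = 19.404, 196×0.071 = 13.916, 196×0.048 = 9.408, 196×0.074 = 14.504.
0: (1 − 6.86)²/6.86 = 34.3396/6.86 = 5.0058
1: (22 − 18.032)²/18.032 = 15.745024/18.032 = 0.8732
2: (32 − 27.244)²/27.244 = 22.619536/27.244 = 0.8303
3: (36 − 31.36)²/31.36 = 21.5296/31.36 = 0.6865
4: (26 − 29.988)²/29.988 = 15.904144/29.988 = 0.5304
5: (26 − 25.284)²/25.284 = 0.512656/25.284 = 0.0203
6: (13 − 19.404)²/19.404 = 41.011216/19.404 = 2.1135
7: (14 − 13.916)²/13.916 = 0.007056/13.916 = 0.0005
8: (8 − 9.408)²/9.408 = 1.982464/9.408 = 0.2107
9+: (18 − 14.504)²/14.504 = 12.222016/14.504 = 0.8427
Sum = 11.114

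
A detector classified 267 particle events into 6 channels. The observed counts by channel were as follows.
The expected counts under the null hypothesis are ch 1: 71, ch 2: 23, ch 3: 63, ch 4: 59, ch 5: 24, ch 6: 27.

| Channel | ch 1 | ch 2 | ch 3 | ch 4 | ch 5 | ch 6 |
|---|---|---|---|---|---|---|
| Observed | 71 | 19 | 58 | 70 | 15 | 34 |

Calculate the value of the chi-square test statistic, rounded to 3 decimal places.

ch 1: (71 − 71)²/71 = 0/71 = 0.0000
ch 2: (19 − 23)²/23 = 16/23 = 0.6957
ch 3: (58 − 63)²/63 = 25/63 = 0.3968
ch 4: (70 − 59)²/59 = 121/59 = 2.0508
ch 5: (15 − 24)²/24 = 81/24 = 3.3750
ch 6: (34 − 27)²/27 = 49/27 = 1.8148
Sum = 8.333

8.333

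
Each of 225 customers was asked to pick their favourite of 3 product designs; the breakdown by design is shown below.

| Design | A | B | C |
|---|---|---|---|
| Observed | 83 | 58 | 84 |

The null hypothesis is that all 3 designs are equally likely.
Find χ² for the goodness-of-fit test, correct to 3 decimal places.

5.787

Under H₀ each category has probability 1/3, so each expected count is 225/3 = 75.
A: (83 − 75)²/75 = 64/75 = 0.8533
B: (58 − 75)²/75 = 289/75 = 3.8533
C: (84 − 75)²/75 = 81/75 = 1.0800
Sum = 5.787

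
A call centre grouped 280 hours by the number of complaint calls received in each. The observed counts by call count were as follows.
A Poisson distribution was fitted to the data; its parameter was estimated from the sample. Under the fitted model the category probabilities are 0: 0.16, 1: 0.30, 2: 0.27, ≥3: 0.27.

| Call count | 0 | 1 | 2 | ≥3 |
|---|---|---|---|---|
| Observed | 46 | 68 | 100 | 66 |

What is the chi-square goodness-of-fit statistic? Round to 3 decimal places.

Expected counts E_i = n·p_i: 280×0.16 = 44.8, 280×0.30 = 84, 280×0.27 = 75.6, 280×0.27 = 75.6.
χ² = (46−44.8)²/44.8 + (68−84)²/84 + (100−75.6)²/75.6 + (66−75.6)²/75.6
   = 0.0321 + 3.0476 + 7.8751 + 1.2190
Sum = 12.174

12.174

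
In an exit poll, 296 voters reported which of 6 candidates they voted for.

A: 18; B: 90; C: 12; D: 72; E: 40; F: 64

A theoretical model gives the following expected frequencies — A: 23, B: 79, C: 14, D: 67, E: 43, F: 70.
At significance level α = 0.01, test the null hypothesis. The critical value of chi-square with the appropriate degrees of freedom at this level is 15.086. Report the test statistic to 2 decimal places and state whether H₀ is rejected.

4.00; do not reject

A: (18 − 23)²/23 = 25/23 = 1.087
B: (90 − 79)²/79 = 121/79 = 1.532
C: (12 − 14)²/14 = 4/14 = 0.286
D: (72 − 67)²/67 = 25/67 = 0.373
E: (40 − 43)²/43 = 9/43 = 0.209
F: (64 − 70)²/70 = 36/70 = 0.514
Sum = 4.00
df = 5. Since 4.00 < 15.086, we do not reject H₀.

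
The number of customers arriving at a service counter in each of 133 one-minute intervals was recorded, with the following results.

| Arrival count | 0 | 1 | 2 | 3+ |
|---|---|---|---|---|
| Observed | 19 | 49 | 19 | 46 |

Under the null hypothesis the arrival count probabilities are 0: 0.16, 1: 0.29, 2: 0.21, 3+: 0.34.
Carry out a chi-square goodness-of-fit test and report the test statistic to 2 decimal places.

Expected counts E_i = n·p_i: 133×0.16 = 21.28, 133×0.29 = 38.57, 133×0.21 = 27.93, 133×0.34 = 45.22.
χ² = (19−21.28)²/21.28 + (49−38.57)²/38.57 + (19−27.93)²/27.93 + (46−45.22)²/45.22
   = 0.244 + 2.820 + 2.855 + 0.013
Sum = 5.93

5.93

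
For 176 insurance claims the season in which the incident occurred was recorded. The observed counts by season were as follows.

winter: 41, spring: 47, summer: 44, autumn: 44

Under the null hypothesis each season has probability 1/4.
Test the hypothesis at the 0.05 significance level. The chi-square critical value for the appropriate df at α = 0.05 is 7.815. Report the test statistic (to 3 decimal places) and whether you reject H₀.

0.409; do not reject

Under H₀ each category has probability 1/4, so each expected count is 176/4 = 44.
winter: (41 − 44)²/44 = 9/44 = 0.2045
spring: (47 − 44)²/44 = 9/44 = 0.2045
summer: (44 − 44)²/44 = 0/44 = 0.0000
autumn: (44 − 44)²/44 = 0/44 = 0.0000
Sum = 0.409
df = 3. Since 0.409 < 7.815, we do not reject H₀.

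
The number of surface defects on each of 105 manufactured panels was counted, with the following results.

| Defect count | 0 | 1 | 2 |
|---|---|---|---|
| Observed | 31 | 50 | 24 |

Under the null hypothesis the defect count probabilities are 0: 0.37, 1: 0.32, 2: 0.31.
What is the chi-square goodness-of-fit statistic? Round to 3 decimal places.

11.837

Expected counts E_i = n·p_i: 105×0.37 = 38.85, 105×0.32 = 33.6, 105×0.31 = 32.55.
cat         O        E   (O−E)²/E
0          31    38.85     1.5862
1          50     33.6     8.0048
2          24    32.55     2.2459
Sum = 11.837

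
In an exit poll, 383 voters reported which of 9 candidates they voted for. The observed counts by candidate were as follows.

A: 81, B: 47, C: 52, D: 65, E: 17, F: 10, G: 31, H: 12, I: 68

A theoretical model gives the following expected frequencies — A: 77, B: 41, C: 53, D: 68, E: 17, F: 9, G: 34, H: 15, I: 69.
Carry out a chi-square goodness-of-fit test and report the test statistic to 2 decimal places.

2.23

cat         O        E   (O−E)²/E
A          81       77      0.208
B          47       41      0.878
C          52       53      0.019
D          65       68      0.132
E          17       17      0.000
F          10        9      0.111
G          31       34      0.265
H          12       15      0.600
I          68       69      0.014
Sum = 2.23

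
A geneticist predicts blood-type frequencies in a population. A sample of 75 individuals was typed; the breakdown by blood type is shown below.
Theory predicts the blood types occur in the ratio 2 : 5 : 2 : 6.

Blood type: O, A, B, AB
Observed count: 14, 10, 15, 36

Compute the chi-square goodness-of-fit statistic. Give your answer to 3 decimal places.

Ratio total = 15. Expected counts: 75×2/15 = 10, 75×5/15 = 25, 75×2/15 = 10, 75×6/15 = 30.
O: (14 − 10)²/10 = 16/10 = 1.6000
A: (10 − 25)²/25 = 225/25 = 9.0000
B: (15 − 10)²/10 = 25/10 = 2.5000
AB: (36 − 30)²/30 = 36/30 = 1.2000
Sum = 14.300

14.300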